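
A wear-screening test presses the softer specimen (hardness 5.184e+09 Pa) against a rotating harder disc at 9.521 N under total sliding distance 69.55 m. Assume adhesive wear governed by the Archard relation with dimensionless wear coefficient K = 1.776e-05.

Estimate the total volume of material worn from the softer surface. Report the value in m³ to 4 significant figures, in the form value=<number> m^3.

value=2.269e-12 m^3

All working math carries full precision. The intermediates appear rounded, and rounded just once: four significant digits.
Expressed in SI base units: W = 9.521 N, H = 5.184e+09 Pa, K = 1.776e-05.
Worn volume V = K·W·L/H = 1.776e-05 · 9.521 · 69.55 / 5.184e+09 = 2.269e-12 m³.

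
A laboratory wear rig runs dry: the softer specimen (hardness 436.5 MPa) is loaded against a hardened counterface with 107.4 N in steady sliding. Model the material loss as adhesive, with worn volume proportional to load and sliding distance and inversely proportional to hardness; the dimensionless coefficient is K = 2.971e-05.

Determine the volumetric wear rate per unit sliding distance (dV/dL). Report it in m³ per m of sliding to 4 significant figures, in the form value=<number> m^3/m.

The intermediates are shown rounded; the computation keeps exact precision. Rounded once at the end to four significant figures.
Hardness H = 436.5 MPa = 4.365e+08 Pa.
Working in SI base units: W = 107.4 N, H = 4.365e+08 Pa, K = 2.971e-05.
Rate of wear dV/dL = K·W/H — distance-free: 2.971e-05 · 107.4 / 4.365e+08 = 7.310e-12 m³/m.

value=7.310e-12 m^3/m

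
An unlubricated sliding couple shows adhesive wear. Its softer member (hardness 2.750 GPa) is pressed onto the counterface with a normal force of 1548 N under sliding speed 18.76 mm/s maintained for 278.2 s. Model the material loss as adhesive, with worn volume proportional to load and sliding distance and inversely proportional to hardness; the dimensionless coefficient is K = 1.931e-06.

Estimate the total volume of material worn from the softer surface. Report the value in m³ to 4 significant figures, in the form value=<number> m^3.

The computation keeps exact precision; the intermediates appear rounded, and rounded just once: 4 significant digits.
Sliding speed v = 18.76 mm/s = 0.01876 m/s. Distance covered L = v·t = 0.01876 m/s × 278.2 s = 5.219 m.
Hardness H = 2.750 GPa = 2.750e+09 Pa.
In SI base units, W = 1548 N, H = 2.750e+09 Pa, K = 1.931e-06.
Archard volume V = K·W·L/H = 1.931e-06 · 1548 · 5.219 / 2.750e+09 = 5.673e-12 m³.

value=5.673e-12 m^3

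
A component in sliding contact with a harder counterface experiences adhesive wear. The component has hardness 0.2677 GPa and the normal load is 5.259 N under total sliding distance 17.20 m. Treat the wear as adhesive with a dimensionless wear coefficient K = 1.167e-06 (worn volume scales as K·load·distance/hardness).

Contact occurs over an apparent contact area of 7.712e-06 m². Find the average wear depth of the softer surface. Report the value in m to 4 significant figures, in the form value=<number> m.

The computation maintains full float precision — displayed values are rounded, and rounded just once to four significant digits.
Convert: Hardness H = 0.2677 GPa = 2.677e+08 Pa.
As SI base values: W = 5.259 N, H = 2.677e+08 Pa, K = 1.167e-06.
Archard relation: V = K·W·L/H = 1.167e-06 · 5.259 · 17.20 / 2.677e+08 = 3.943e-13 m³.
Wear depth h = V/A = 3.943e-13 / 7.712e-06 = 5.113e-08 m.

value=5.113e-08 m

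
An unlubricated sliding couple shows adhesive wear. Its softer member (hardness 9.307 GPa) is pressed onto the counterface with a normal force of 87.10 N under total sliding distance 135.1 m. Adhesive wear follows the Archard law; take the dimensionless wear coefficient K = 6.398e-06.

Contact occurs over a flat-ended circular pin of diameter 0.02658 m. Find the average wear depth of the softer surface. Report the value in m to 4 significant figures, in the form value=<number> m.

value=1.458e-08 m

Intermediates appear rounded — the computation carries full precision — rounded once at the end to 4 significant digits.
Convert: Hardness H = 9.307 GPa = 9.307e+09 Pa.
Convert: Contact area A = π·d²/4 = π·(0.02658 m)²/4 = 5.549e-04 m².
Restated in SI base units: W = 87.10 N, H = 9.307e+09 Pa, K = 6.398e-06.
Volume removed: V = K·W·L/H = 6.398e-06 · 87.10 · 135.1 / 9.307e+09 = 8.089e-12 m³.
Depth h = V/A = 8.089e-12 / 5.549e-04 = 1.458e-08 m.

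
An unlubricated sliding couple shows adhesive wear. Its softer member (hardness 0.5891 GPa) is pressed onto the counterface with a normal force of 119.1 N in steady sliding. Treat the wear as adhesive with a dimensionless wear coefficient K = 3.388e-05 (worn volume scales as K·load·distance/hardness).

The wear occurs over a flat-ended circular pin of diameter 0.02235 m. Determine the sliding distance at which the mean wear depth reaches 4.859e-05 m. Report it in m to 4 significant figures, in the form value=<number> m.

All working math maintains exact precision, and shown intermediates are rounded. Rounded once at the end, at 4 significant figures.
Hardness H = 0.5891 GPa = 5.891e+08 Pa.
Contact area A = π·d²/4 = π·(0.02235 m)²/4 = 3.923e-04 m².
Working in SI base units: W = 119.1 N, H = 5.891e+08 Pa, K = 3.388e-05.
Volume at the limit: V_lim = h_lim·A = 4.859e-05 · 3.923e-04 = 1.906e-08 m³.
So the life L = V_lim·H/(K·W) = 1.906e-08 · 5.891e+08 / (3.388e-05 · 119.1) = 2783 m.

value=2783 m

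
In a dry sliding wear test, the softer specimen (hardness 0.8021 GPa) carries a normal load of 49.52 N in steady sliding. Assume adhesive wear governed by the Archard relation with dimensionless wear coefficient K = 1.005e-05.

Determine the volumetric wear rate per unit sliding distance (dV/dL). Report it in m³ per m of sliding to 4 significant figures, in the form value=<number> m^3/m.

Intermediates are displayed rounded. All working math runs at exact precision — a single final rounding: 4 significant digits.
Hardness H = 0.8021 GPa = 8.021e+08 Pa.
As SI base values: W = 49.52 N, H = 8.021e+08 Pa, K = 1.005e-05.
Sliding wear rate dV/dL = K·W/H (no L dependence): 1.005e-05 · 49.52 / 8.021e+08 = 6.205e-13 m³/m.

value=6.205e-13 m^3/m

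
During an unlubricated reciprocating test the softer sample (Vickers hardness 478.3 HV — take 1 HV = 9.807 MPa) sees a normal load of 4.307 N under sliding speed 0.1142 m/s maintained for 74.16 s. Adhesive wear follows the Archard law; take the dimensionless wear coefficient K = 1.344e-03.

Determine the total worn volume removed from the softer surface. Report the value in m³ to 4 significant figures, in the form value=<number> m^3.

value=1.045e-11 m^3

All arithmetic keeps full precision, and printed values are rounded; rounded just once to four significant figures.
Convert: Distance covered L = v·t = 0.1142 m/s × 74.16 s = 8.469 m.
Convert: Hardness H = 478.3 HV × 9.807 MPa/HV = 4691 MPa = 4.691e+09 Pa.
In SI base units, W = 4.307 N, H = 4.691e+09 Pa, K = 1.344e-03.
Wear volume V = K·W·L/H = 1.344e-03 · 4.307 · 8.469 / 4.691e+09 = 1.045e-11 m³.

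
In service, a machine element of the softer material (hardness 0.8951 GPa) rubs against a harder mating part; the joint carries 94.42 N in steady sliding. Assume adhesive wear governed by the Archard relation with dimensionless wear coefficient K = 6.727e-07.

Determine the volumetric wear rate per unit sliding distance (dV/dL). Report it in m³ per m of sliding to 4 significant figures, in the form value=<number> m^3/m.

The computation holds full precision, and the intermediates are displayed rounded. Rounded once at the end to four significant digits.
Hardness H = 0.8951 GPa = 8.951e+08 Pa.
Restated in SI base units: W = 94.42 N, H = 8.951e+08 Pa, K = 6.727e-07.
The wear rate dV/dL = K·W/H (independent of L): 6.727e-07 · 94.42 / 8.951e+08 = 7.096e-14 m³/m.

value=7.096e-14 m^3/m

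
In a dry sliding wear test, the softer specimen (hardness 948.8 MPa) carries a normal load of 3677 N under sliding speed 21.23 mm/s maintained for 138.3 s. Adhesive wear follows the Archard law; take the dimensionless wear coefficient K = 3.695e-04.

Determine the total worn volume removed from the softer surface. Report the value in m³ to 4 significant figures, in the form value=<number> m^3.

Shown intermediates are rounded, and each operation maintains full precision. Rounded once at the end: four significant figures.
Sliding speed v = 21.23 mm/s = 0.02123 m/s. Distance L = v·t = 0.02123 m/s × 138.3 s = 2.936 m.
Hardness H = 948.8 MPa = 9.488e+08 Pa.
Expressed in SI base units: W = 3677 N, H = 9.488e+08 Pa, K = 3.695e-04.
Apply Archard: V = K·W·L/H = 3.695e-04 · 3677 · 2.936 / 9.488e+08 = 4.204e-09 m³.

value=4.204e-09 m^3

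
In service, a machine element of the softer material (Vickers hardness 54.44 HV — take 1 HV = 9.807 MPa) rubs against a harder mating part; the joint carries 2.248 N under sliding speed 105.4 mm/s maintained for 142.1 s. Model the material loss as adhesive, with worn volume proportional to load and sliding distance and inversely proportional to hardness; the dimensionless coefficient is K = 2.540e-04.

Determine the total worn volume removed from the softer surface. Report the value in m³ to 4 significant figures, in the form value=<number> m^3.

value=1.602e-11 m^3

The computation keeps full float precision; the intermediates are displayed rounded; one final rounding, at 4 significant digits.
Sliding speed v = 105.4 mm/s = 0.1054 m/s. Total distance L = v·t = 0.1054 m/s × 142.1 s = 14.98 m.
Hardness H = 54.44 HV × 9.807 MPa/HV = 533.9 MPa = 5.339e+08 Pa.
Expressed in SI base units: W = 2.248 N, H = 5.339e+08 Pa, K = 2.540e-04.
Archard relation: V = K·W·L/H = 2.540e-04 · 2.248 · 14.98 / 5.339e+08 = 1.602e-11 m³.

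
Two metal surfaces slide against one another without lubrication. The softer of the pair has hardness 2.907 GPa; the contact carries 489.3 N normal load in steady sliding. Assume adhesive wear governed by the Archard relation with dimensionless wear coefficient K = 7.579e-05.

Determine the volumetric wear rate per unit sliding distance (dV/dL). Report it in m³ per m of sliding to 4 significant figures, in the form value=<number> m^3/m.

value=1.276e-11 m^3/m

All arithmetic maintains full precision — quoted intermediates are rounded; rounded once at the end: four significant digits.
Hardness H = 2.907 GPa = 2.907e+09 Pa.
Expressed in SI base units: W = 489.3 N, H = 2.907e+09 Pa, K = 7.579e-05.
Rate of wear dV/dL = K·W/H: 7.579e-05 · 489.3 / 2.907e+09 = 1.276e-11 m³/m.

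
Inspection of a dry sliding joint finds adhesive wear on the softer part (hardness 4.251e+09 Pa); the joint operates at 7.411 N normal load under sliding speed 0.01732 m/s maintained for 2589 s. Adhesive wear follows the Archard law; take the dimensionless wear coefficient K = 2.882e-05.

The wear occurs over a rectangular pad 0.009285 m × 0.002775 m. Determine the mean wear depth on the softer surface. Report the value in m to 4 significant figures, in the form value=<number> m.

The intermediates appear rounded; the algebra carries full precision, and rounded once at the end, at four significant digits.
Convert: Distance L = v·t = 0.01732 m/s × 2589 s = 44.84 m.
Convert: Contact area A = 0.009285 m × 0.002775 m = 2.577e-05 m².
Working in SI base units: W = 7.411 N, H = 4.251e+09 Pa, K = 2.882e-05.
Apply Archard: V = K·W·L/H = 2.882e-05 · 7.411 · 44.84 / 4.251e+09 = 2.253e-12 m³.
Mean depth h = V/A = 2.253e-12 / 2.577e-05 = 8.744e-08 m.

value=8.744e-08 m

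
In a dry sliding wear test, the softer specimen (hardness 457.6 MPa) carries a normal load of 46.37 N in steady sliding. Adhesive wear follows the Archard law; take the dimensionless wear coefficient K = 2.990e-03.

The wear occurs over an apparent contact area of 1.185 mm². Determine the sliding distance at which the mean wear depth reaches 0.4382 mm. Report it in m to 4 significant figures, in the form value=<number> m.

value=1.714 m

Intermediates are printed rounded — all arithmetic carries full precision. Rounded just once: 4 significant figures.
Hardness H = 457.6 MPa = 4.576e+08 Pa.
Contact area A = 1.185 mm² = 1.185e-06 m².
Depth limit h_lim = 0.4382 mm = 4.382e-04 m.
Expressed in SI base units: W = 46.37 N, H = 4.576e+08 Pa, K = 2.990e-03.
Allowed volume V_lim = h_lim·A = 4.382e-04 · 1.185e-06 = 5.193e-10 m³.
Life L = V_lim·H/(K·W) = 5.193e-10 · 4.576e+08 / (2.990e-03 · 46.37) = 1.714 m.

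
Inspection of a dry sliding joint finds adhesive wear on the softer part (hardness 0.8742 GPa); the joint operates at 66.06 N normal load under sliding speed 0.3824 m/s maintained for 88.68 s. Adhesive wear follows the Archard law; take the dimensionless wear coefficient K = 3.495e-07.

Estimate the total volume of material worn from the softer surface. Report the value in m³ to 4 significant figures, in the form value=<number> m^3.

Intermediates are shown rounded, and the computation holds full float precision; a single final rounding: 4 significant figures.
Sliding distance L = v·t = 0.3824 m/s × 88.68 s = 33.91 m.
Hardness H = 0.8742 GPa = 8.742e+08 Pa.
Working in SI base units: W = 66.06 N, H = 8.742e+08 Pa, K = 3.495e-07.
Wear volume V = K·W·L/H = 3.495e-07 · 66.06 · 33.91 / 8.742e+08 = 8.956e-13 m³.

value=8.956e-13 m^3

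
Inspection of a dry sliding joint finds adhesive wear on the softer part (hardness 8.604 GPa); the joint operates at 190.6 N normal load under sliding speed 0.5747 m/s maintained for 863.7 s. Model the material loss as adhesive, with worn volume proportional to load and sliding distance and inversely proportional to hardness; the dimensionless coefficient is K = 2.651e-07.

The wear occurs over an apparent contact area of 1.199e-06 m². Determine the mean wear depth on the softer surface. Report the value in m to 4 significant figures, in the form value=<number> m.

The computation holds full precision — displayed values are rounded; one last rounding, at four significant digits.
Distance L = v·t = 0.5747 m/s × 863.7 s = 496.4 m.
Hardness H = 8.604 GPa = 8.604e+09 Pa.
Expressed in SI base units: W = 190.6 N, H = 8.604e+09 Pa, K = 2.651e-07.
The Archard volume V = K·W·L/H = 2.651e-07 · 190.6 · 496.4 / 8.604e+09 = 2.915e-12 m³.
Depth h = V/A = 2.915e-12 / 1.199e-06 = 2.431e-06 m.

value=2.431e-06 m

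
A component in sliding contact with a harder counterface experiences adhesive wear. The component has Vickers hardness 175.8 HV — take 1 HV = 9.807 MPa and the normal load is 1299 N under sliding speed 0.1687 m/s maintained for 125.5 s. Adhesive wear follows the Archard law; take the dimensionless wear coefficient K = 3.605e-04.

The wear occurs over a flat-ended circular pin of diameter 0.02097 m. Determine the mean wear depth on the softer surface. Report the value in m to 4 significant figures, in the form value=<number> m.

The intermediates appear rounded. Each operation holds exact precision; a lone final rounding to four significant figures.
Convert: Sliding distance L = v·t = 0.1687 m/s × 125.5 s = 21.17 m.
Convert: Hardness H = 175.8 HV × 9.807 MPa/HV = 1724 MPa = 1.724e+09 Pa.
Convert: Contact area A = π·d²/4 = π·(0.02097 m)²/4 = 3.454e-04 m².
As SI base values: W = 1299 N, H = 1.724e+09 Pa, K = 3.605e-04.
Wear volume V = K·W·L/H = 3.605e-04 · 1299 · 21.17 / 1.724e+09 = 5.751e-09 m³.
Depth h = V/A = 5.751e-09 / 3.454e-04 = 1.665e-05 m.

value=1.665e-05 m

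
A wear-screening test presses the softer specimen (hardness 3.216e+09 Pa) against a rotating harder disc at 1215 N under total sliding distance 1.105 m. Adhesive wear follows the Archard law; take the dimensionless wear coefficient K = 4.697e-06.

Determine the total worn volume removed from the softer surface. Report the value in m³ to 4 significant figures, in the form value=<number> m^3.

value=1.961e-12 m^3

All arithmetic carries full float precision — quoted intermediates are rounded — a lone final rounding: 4 significant figures.
In SI base units, W = 1215 N, H = 3.216e+09 Pa, K = 4.697e-06.
Apply Archard: V = K·W·L/H = 4.697e-06 · 1215 · 1.105 / 3.216e+09 = 1.961e-12 m³.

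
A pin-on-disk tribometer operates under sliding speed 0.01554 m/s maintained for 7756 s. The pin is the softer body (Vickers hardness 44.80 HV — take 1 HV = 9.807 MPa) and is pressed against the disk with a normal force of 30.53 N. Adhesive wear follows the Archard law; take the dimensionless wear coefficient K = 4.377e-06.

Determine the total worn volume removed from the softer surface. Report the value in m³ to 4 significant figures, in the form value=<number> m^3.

value=3.666e-11 m^3

Intermediate values appear rounded. All arithmetic carries full precision, and rounded once at the end, at four significant digits.
Total distance L = v·t = 0.01554 m/s × 7756 s = 120.5 m.
Hardness H = 44.80 HV × 9.807 MPa/HV = 439.4 MPa = 4.394e+08 Pa.
Restated in SI base units: W = 30.53 N, H = 4.394e+08 Pa, K = 4.377e-06.
The Archard volume V = K·W·L/H = 4.377e-06 · 30.53 · 120.5 / 4.394e+08 = 3.666e-11 m³.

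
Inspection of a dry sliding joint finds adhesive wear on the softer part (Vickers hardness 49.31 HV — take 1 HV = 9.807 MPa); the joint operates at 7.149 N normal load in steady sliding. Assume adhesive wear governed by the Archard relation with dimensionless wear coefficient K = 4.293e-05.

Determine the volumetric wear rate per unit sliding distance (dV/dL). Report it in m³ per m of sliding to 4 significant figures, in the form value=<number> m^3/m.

Each operation carries full float precision, and the intermediates appear rounded. Rounded once at the end: four significant digits.
Hardness H = 49.31 HV × 9.807 MPa/HV = 483.6 MPa = 4.836e+08 Pa.
SI base units throughout: W = 7.149 N, H = 4.836e+08 Pa, K = 4.293e-05.
Rate of wear dV/dL = K·W/H, per unit distance: 4.293e-05 · 7.149 / 4.836e+08 = 6.347e-13 m³/m.

value=6.347e-13 m^3/m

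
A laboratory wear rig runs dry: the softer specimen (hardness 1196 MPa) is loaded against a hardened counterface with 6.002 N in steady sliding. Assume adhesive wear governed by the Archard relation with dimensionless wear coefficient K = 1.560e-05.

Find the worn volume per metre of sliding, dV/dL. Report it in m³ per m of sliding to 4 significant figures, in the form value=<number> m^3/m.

Each operation holds exact precision — printed values are rounded; a single final rounding to four significant figures.
Hardness H = 1196 MPa = 1.196e+09 Pa.
Collected in SI base units: W = 6.002 N, H = 1.196e+09 Pa, K = 1.560e-05.
Rate of wear dV/dL = K·W/H, so: 1.560e-05 · 6.002 / 1.196e+09 = 7.829e-14 m³/m.

value=7.829e-14 m^3/m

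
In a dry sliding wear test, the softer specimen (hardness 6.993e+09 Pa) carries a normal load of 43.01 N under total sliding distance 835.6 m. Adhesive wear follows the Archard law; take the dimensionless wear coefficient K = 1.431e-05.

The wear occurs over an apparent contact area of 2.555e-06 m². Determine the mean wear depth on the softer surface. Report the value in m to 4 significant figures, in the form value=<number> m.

Intermediate values appear rounded — all working math keeps full float precision; one final rounding: 4 significant figures.
In SI base units: W = 43.01 N, H = 6.993e+09 Pa, K = 1.431e-05.
Wear volume V = K·W·L/H = 1.431e-05 · 43.01 · 835.6 / 6.993e+09 = 7.354e-11 m³.
Mean wear depth h = V/A = 7.354e-11 / 2.555e-06 = 2.878e-05 m.

value=2.878e-05 m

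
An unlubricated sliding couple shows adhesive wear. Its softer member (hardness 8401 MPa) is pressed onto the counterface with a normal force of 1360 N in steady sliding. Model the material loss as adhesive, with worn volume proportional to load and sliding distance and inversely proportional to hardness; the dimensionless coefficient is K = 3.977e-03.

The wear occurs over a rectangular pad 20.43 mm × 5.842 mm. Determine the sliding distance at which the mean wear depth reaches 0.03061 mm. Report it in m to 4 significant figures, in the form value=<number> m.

Displayed values are rounded. All arithmetic runs at exact precision, and a single final rounding, at four significant figures.
Convert: Hardness H = 8401 MPa = 8.401e+09 Pa.
Convert: Pad sides 20.43 mm × 5.842 mm = 0.02043 m × 0.005842 m. Contact area A = 0.02043 m × 0.005842 m = 1.194e-04 m².
Convert: Depth limit h_lim = 0.03061 mm = 3.061e-05 m.
Restated in SI base units: W = 1360 N, H = 8.401e+09 Pa, K = 3.977e-03.
Wearable volume V_lim = h_lim·A = 3.061e-05 · 1.194e-04 = 3.653e-09 m³.
So the life L = V_lim·H/(K·W) = 3.653e-09 · 8.401e+09 / (3.977e-03 · 1360) = 5.675 m.

value=5.675 m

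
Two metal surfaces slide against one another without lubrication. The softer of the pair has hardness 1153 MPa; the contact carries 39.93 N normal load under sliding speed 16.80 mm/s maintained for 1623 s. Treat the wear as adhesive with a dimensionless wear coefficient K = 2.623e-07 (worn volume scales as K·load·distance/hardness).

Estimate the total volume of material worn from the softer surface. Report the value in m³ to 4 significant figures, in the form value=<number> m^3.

Intermediate values are shown rounded. Each operation keeps exact precision, and rounded once at the end: four significant figures.
Convert: Sliding speed v = 16.80 mm/s = 0.01680 m/s. Sliding distance L = v·t = 0.01680 m/s × 1623 s = 27.27 m.
Convert: Hardness H = 1153 MPa = 1.153e+09 Pa.
SI base units throughout: W = 39.93 N, H = 1.153e+09 Pa, K = 2.623e-07.
By Archard's law, V = K·W·L/H = 2.623e-07 · 39.93 · 27.27 / 1.153e+09 = 2.477e-13 m³.

value=2.477e-13 m^3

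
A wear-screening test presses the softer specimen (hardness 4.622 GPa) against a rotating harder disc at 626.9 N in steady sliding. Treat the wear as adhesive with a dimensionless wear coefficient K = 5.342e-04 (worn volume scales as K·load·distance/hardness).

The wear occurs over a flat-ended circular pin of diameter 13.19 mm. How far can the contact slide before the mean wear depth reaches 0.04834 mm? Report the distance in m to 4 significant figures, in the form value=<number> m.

The algebra runs at full precision — intermediate values are printed rounded. Rounded just once to four significant figures.
Convert: Hardness H = 4.622 GPa = 4.622e+09 Pa.
Convert: Pin diameter d = 13.19 mm = 0.01319 m. Contact area A = π·d²/4 = π·(0.01319 m)²/4 = 1.366e-04 m².
Convert: Depth limit h_lim = 0.04834 mm = 4.834e-05 m.
Expressed in SI base units: W = 626.9 N, H = 4.622e+09 Pa, K = 5.342e-04.
Volume at the limit: V_lim = h_lim·A = 4.834e-05 · 1.366e-04 = 6.605e-09 m³.
Life L = V_lim·H/(K·W) = 6.605e-09 · 4.622e+09 / (5.342e-04 · 626.9) = 91.16 m.

value=91.16 m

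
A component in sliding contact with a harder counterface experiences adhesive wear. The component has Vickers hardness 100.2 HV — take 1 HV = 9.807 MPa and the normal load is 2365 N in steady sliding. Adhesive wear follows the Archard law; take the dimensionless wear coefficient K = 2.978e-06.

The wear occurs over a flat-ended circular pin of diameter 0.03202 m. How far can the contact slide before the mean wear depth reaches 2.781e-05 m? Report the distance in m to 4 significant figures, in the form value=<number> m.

Displayed values are rounded; each operation holds full precision. Rounded once at the end: 4 significant figures.
Hardness H = 100.2 HV × 9.807 MPa/HV = 982.7 MPa = 9.827e+08 Pa.
Contact area A = π·d²/4 = π·(0.03202 m)²/4 = 8.053e-04 m².
Expressed in SI base units: W = 2365 N, H = 9.827e+08 Pa, K = 2.978e-06.
Wearable volume V_lim = h_lim·A = 2.781e-05 · 8.053e-04 = 2.239e-08 m³.
Inverting, life L = V_lim·H/(K·W) = 2.239e-08 · 9.827e+08 / (2.978e-06 · 2365) = 3125 m.

value=3125 m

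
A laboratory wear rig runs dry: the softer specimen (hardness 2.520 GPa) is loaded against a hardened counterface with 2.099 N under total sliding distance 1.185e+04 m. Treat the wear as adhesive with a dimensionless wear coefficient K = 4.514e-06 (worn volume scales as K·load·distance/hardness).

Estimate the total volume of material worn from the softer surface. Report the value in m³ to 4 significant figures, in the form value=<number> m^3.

The intermediates are shown rounded; every step maintains full float precision, and one final rounding: four significant digits.
Hardness H = 2.520 GPa = 2.520e+09 Pa.
Expressed in SI base units: W = 2.099 N, H = 2.520e+09 Pa, K = 4.514e-06.
Apply Archard: V = K·W·L/H = 4.514e-06 · 2.099 · 1.185e+04 / 2.520e+09 = 4.455e-11 m³.

value=4.455e-11 m^3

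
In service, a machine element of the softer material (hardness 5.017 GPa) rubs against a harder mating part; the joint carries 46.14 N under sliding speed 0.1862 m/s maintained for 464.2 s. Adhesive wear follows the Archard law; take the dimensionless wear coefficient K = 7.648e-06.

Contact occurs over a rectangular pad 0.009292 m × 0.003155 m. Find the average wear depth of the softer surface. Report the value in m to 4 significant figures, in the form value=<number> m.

Intermediate values are printed rounded, and the algebra holds exact precision; one last rounding, at 4 significant figures.
Convert: Sliding distance L = v·t = 0.1862 m/s × 464.2 s = 86.43 m.
Convert: Hardness H = 5.017 GPa = 5.017e+09 Pa.
Convert: Contact area A = 0.009292 m × 0.003155 m = 2.932e-05 m².
Working in SI base units: W = 46.14 N, H = 5.017e+09 Pa, K = 7.648e-06.
By Archard's law, V = K·W·L/H = 7.648e-06 · 46.14 · 86.43 / 5.017e+09 = 6.079e-12 m³.
Wear depth h = V/A = 6.079e-12 / 2.932e-05 = 2.074e-07 m.

value=2.074e-07 m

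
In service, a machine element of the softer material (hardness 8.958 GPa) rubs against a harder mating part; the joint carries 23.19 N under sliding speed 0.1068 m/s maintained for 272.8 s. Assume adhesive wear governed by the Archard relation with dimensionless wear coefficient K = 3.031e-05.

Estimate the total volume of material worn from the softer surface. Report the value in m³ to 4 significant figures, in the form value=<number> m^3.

Intermediate values are printed rounded — every step maintains full precision, and a single final rounding to 4 significant figures.
Convert: Total distance L = v·t = 0.1068 m/s × 272.8 s = 29.14 m.
Convert: Hardness H = 8.958 GPa = 8.958e+09 Pa.
In SI base units: W = 23.19 N, H = 8.958e+09 Pa, K = 3.031e-05.
By Archard's law, V = K·W·L/H = 3.031e-05 · 23.19 · 29.14 / 8.958e+09 = 2.286e-12 m³.

value=2.286e-12 m^3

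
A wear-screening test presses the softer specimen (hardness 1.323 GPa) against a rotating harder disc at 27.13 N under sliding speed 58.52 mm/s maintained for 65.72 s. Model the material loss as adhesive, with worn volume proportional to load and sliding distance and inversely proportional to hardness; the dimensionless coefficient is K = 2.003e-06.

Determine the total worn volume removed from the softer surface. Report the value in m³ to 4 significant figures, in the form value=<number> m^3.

Every step runs at exact precision, and the intermediates appear rounded, and a single final rounding: four significant digits.
Convert: Sliding speed v = 58.52 mm/s = 0.05852 m/s. The distance L = v·t = 0.05852 m/s × 65.72 s = 3.846 m.
Convert: Hardness H = 1.323 GPa = 1.323e+09 Pa.
As SI base values: W = 27.13 N, H = 1.323e+09 Pa, K = 2.003e-06.
Archard relation: V = K·W·L/H = 2.003e-06 · 27.13 · 3.846 / 1.323e+09 = 1.580e-13 m³.

value=1.580e-13 m^3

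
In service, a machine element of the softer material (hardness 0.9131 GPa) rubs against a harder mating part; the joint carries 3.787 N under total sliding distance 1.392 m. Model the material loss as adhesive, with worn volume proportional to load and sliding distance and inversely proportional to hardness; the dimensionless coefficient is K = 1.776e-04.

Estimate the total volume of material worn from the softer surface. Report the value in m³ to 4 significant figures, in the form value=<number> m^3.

Every step runs at full float precision — the intermediates are shown rounded, and a lone final rounding: four significant digits.
Convert: Hardness H = 0.9131 GPa = 9.131e+08 Pa.
In SI base units: W = 3.787 N, H = 9.131e+08 Pa, K = 1.776e-04.
Apply Archard: V = K·W·L/H = 1.776e-04 · 3.787 · 1.392 / 9.131e+08 = 1.025e-12 m³.

value=1.025e-12 m^3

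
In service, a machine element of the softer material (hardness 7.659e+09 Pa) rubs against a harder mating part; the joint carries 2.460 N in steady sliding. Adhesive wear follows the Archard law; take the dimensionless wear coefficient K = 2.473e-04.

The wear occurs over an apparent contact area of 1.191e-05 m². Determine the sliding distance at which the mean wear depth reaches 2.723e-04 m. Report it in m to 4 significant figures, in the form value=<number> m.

value=4.083e+04 m

All arithmetic runs at full precision. Intermediate values are printed rounded. Rounded once at the end: four significant digits.
Restated in SI base units: W = 2.460 N, H = 7.659e+09 Pa, K = 2.473e-04.
Permissible volume V_lim = h_lim·A = 2.723e-04 · 1.191e-05 = 3.243e-09 m³.
Thus life L = V_lim·H/(K·W) = 3.243e-09 · 7.659e+09 / (2.473e-04 · 2.460) = 4.083e+04 m.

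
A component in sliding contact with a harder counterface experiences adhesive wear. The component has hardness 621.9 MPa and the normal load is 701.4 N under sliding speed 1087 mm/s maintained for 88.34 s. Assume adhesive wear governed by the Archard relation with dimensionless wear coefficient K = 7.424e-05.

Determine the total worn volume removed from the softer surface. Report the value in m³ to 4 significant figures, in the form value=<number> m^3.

Intermediate values are printed rounded, and the algebra carries full float precision — rounded once at the end: four significant figures.
Sliding speed v = 1087 mm/s = 1.087 m/s. Distance L = v·t = 1.087 m/s × 88.34 s = 96.03 m.
Hardness H = 621.9 MPa = 6.219e+08 Pa.
Working in SI base units: W = 701.4 N, H = 6.219e+08 Pa, K = 7.424e-05.
Wear volume V = K·W·L/H = 7.424e-05 · 701.4 · 96.03 / 6.219e+08 = 8.040e-09 m³.

value=8.040e-09 m^3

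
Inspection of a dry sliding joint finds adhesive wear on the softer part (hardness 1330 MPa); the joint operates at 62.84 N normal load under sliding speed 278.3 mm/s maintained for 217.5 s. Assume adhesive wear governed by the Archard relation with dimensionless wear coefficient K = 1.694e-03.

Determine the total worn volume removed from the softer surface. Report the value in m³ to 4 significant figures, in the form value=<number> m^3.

The computation carries full float precision, and the intermediates are printed rounded. Rounded just once, at four significant figures.
Sliding speed v = 278.3 mm/s = 0.2783 m/s. Sliding distance L = v·t = 0.2783 m/s × 217.5 s = 60.53 m.
Hardness H = 1330 MPa = 1.330e+09 Pa.
In SI base units, W = 62.84 N, H = 1.330e+09 Pa, K = 1.694e-03.
The Archard volume V = K·W·L/H = 1.694e-03 · 62.84 · 60.53 / 1.330e+09 = 4.845e-09 m³.

value=4.845e-09 m^3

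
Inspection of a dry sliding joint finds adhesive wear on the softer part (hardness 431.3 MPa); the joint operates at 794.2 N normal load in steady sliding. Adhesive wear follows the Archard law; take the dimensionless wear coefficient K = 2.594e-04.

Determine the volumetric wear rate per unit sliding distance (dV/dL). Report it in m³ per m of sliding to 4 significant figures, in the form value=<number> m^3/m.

Every step runs at full float precision, and printed values are rounded; a single final rounding, at 4 significant figures.
Hardness H = 431.3 MPa = 4.313e+08 Pa.
Collected in SI base units: W = 794.2 N, H = 4.313e+08 Pa, K = 2.594e-04.
Volumetric rate dV/dL = K·W/H — distance-free: 2.594e-04 · 794.2 / 4.313e+08 = 4.777e-10 m³/m.

value=4.777e-10 m^3/m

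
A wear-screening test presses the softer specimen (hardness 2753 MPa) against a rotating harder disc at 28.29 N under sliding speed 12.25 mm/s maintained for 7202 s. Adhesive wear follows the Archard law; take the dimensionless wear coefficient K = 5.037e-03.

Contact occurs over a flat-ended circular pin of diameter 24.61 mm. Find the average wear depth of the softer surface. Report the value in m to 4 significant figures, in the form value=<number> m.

Shown intermediates are rounded. All working math holds full float precision — rounded once at the end: four significant digits.
Convert: Sliding speed v = 12.25 mm/s = 0.01225 m/s. Sliding distance L = v·t = 0.01225 m/s × 7202 s = 88.22 m.
Convert: Hardness H = 2753 MPa = 2.753e+09 Pa.
Convert: Pin diameter d = 24.61 mm = 0.02461 m. Contact area A = π·d²/4 = π·(0.02461 m)²/4 = 4.757e-04 m².
In SI base units: W = 28.29 N, H = 2.753e+09 Pa, K = 5.037e-03.
Archard relation: V = K·W·L/H = 5.037e-03 · 28.29 · 88.22 / 2.753e+09 = 4.567e-09 m³.
Mean wear depth h = V/A = 4.567e-09 / 4.757e-04 = 9.600e-06 m.

value=9.600e-06 m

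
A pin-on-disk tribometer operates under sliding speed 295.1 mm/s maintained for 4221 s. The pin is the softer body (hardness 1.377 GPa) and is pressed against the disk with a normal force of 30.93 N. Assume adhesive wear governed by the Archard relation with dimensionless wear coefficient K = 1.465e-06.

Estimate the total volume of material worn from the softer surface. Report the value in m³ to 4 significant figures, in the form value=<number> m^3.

value=4.099e-11 m^3

Each operation keeps full precision — intermediates are shown rounded. Rounded just once to 4 significant digits.
Sliding speed v = 295.1 mm/s = 0.2951 m/s. Path length L = v·t = 0.2951 m/s × 4221 s = 1246 m.
Hardness H = 1.377 GPa = 1.377e+09 Pa.
In SI base units: W = 30.93 N, H = 1.377e+09 Pa, K = 1.465e-06.
Volume removed: V = K·W·L/H = 1.465e-06 · 30.93 · 1246 / 1.377e+09 = 4.099e-11 m³.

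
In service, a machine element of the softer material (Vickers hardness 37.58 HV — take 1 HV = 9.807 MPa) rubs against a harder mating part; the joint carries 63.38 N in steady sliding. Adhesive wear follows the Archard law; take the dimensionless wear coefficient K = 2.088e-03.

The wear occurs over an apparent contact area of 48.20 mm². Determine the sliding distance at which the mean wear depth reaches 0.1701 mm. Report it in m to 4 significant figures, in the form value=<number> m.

value=22.83 m

All arithmetic keeps full precision — intermediate values appear rounded — one last rounding, at 4 significant digits.
Hardness H = 37.58 HV × 9.807 MPa/HV = 368.5 MPa = 3.685e+08 Pa.
Contact area A = 48.20 mm² = 4.820e-05 m².
Depth limit h_lim = 0.1701 mm = 1.701e-04 m.
As SI base values: W = 63.38 N, H = 3.685e+08 Pa, K = 2.088e-03.
Volume at the limit: V_lim = h_lim·A = 1.701e-04 · 4.820e-05 = 8.199e-09 m³.
So the life L = V_lim·H/(K·W) = 8.199e-09 · 3.685e+08 / (2.088e-03 · 63.38) = 22.83 m.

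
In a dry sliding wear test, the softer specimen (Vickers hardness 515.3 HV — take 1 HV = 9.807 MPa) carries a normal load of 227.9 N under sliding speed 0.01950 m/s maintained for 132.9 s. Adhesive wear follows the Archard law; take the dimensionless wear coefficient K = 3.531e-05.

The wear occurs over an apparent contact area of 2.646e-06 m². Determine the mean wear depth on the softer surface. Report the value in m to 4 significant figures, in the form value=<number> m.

Every step holds full float precision; shown intermediates are rounded; rounded once at the end: four significant digits.
Convert: Distance L = v·t = 0.01950 m/s × 132.9 s = 2.592 m.
Convert: Hardness H = 515.3 HV × 9.807 MPa/HV = 5054 MPa = 5.054e+09 Pa.
In SI base units, W = 227.9 N, H = 5.054e+09 Pa, K = 3.531e-05.
By Archard's law, V = K·W·L/H = 3.531e-05 · 227.9 · 2.592 / 5.054e+09 = 4.127e-12 m³.
Depth of wear h = V/A = 4.127e-12 / 2.646e-06 = 1.560e-06 m.

value=1.560e-06 m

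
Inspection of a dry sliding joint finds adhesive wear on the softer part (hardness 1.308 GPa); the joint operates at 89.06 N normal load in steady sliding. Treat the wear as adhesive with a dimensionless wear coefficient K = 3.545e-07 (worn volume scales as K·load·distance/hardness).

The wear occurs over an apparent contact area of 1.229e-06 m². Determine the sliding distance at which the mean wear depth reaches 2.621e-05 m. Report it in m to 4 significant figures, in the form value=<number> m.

Intermediates are printed rounded — the computation carries exact precision. Rounded just once to four significant figures.
Convert: Hardness H = 1.308 GPa = 1.308e+09 Pa.
In SI base units: W = 89.06 N, H = 1.308e+09 Pa, K = 3.545e-07.
Allowed volume V_lim = h_lim·A = 2.621e-05 · 1.229e-06 = 3.221e-11 m³.
Sliding life L = V_lim·H/(K·W) = 3.221e-11 · 1.308e+09 / (3.545e-07 · 89.06) = 1335 m.

value=1335 m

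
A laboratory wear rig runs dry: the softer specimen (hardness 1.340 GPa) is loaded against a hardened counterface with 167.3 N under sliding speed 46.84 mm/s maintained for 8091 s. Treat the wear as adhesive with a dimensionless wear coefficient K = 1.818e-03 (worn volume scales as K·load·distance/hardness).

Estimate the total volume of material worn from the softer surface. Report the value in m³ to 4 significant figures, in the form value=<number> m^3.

Each operation carries full precision, and intermediate values are shown rounded; one final rounding, at 4 significant figures.
Convert: Sliding speed v = 46.84 mm/s = 0.04684 m/s. Total distance L = v·t = 0.04684 m/s × 8091 s = 379.0 m.
Convert: Hardness H = 1.340 GPa = 1.340e+09 Pa.
SI base units throughout: W = 167.3 N, H = 1.340e+09 Pa, K = 1.818e-03.
Volume removed: V = K·W·L/H = 1.818e-03 · 167.3 · 379.0 / 1.340e+09 = 8.602e-08 m³.

value=8.602e-08 m^3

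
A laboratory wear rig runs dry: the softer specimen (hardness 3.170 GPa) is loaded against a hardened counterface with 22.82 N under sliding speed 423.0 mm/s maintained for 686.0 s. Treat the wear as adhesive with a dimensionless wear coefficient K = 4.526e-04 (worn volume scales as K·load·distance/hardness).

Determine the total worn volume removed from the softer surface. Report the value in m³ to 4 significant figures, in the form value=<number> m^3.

Quoted intermediates are rounded, and the computation holds full precision — one final rounding: four significant digits.
Sliding speed v = 423.0 mm/s = 0.4230 m/s. The distance L = v·t = 0.4230 m/s × 686.0 s = 290.2 m.
Hardness H = 3.170 GPa = 3.170e+09 Pa.
In SI base units, W = 22.82 N, H = 3.170e+09 Pa, K = 4.526e-04.
Archard relation: V = K·W·L/H = 4.526e-04 · 22.82 · 290.2 / 3.170e+09 = 9.454e-10 m³.

value=9.454e-10 m^3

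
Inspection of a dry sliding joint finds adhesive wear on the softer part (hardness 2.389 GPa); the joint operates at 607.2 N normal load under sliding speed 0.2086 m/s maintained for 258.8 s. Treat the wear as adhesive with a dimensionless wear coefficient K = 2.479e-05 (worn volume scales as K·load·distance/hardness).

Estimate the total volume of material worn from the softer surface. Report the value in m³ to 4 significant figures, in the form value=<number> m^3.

Each operation runs at full precision. The intermediates are displayed rounded. Rounded just once, at 4 significant figures.
Convert: Distance L = v·t = 0.2086 m/s × 258.8 s = 53.99 m.
Convert: Hardness H = 2.389 GPa = 2.389e+09 Pa.
In SI base units, W = 607.2 N, H = 2.389e+09 Pa, K = 2.479e-05.
Apply Archard: V = K·W·L/H = 2.479e-05 · 607.2 · 53.99 / 2.389e+09 = 3.402e-10 m³.

value=3.402e-10 m^3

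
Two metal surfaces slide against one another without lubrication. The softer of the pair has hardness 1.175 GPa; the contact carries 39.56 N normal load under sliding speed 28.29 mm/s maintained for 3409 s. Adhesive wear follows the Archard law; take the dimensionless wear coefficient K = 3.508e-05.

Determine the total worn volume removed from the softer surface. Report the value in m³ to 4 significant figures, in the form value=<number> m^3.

All working math maintains full float precision. The intermediates are printed rounded, and a lone final rounding, at 4 significant digits.
Sliding speed v = 28.29 mm/s = 0.02829 m/s. Total distance L = v·t = 0.02829 m/s × 3409 s = 96.44 m.
Hardness H = 1.175 GPa = 1.175e+09 Pa.
Restated in SI base units: W = 39.56 N, H = 1.175e+09 Pa, K = 3.508e-05.
Wear volume V = K·W·L/H = 3.508e-05 · 39.56 · 96.44 / 1.175e+09 = 1.139e-10 m³.

value=1.139e-10 m^3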